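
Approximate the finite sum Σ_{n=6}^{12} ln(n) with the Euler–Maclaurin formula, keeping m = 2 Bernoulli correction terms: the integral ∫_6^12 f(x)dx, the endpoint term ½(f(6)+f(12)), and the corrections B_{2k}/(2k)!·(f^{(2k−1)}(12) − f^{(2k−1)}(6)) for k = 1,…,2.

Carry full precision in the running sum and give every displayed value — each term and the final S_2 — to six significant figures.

The integral term ∫_6^12 ln(x) dx = 13.0683.
Endpoint term: (f(6) + f(12))/2 = (1.79176 + 2.48491)/2 = 2.13833.
So far: 15.2067.
Order-1 term: 1/12 · (0.0833333 − 0.166667) = -0.00694444.
After k=1: 15.1997.
Order-2 term: −1/720 · (0.00115741 − 0.00925926) = 1.12526e-05.

S_2 ≈ 15.1997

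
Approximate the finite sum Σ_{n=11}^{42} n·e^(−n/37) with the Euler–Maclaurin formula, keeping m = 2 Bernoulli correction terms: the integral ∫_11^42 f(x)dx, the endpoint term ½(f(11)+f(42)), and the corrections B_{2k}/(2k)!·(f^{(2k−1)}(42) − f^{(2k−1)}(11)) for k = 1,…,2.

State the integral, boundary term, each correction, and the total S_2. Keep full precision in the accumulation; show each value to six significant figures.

S_2 ≈ 390.651

The integral term ∫_11^42 x·e^(−x/37) dx = 379.864.
Boundary: ½(f(11) + f(42)) = ½(8.17105 + 13.4979) = 10.8345.
Running total after boundary: 390.698.
k=1: B_{2}/(2)! × [f^{(1)}(42) − f^{(1)}(11)] = 1/12 × (-0.0434296 − 0.521984) = -0.0471178.
Partial sum through k=1: 390.651.
k=2: B_{4}/(4)! × [f^{(3)}(42) − f^{(3)}(11)] = −1/720 × (0.000437785 − 0.00146649) = 1.42876e-06.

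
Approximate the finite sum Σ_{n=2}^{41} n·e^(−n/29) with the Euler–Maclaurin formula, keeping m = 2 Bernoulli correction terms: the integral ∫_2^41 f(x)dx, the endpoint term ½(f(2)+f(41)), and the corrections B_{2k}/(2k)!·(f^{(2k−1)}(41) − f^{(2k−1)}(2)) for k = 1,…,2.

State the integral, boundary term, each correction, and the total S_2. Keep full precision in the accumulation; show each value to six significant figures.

The integral term ∫_2^41 x·e^(−x/29) dx = 345.355.
Boundary: ½(f(2) + f(41)) = ½(1.86672 + 9.97198) = 5.91935.
Integral + boundary = 351.274.
k=1: B_{2}/(2)! × [f^{(1)}(41) − f^{(1)}(2)] = 1/12 × (-0.100642 − 0.868989) = -0.0808026.
After k=1: 351.194.
k=2: B_{4}/(4)! × [f^{(3)}(41) − f^{(3)}(2)] = −1/720 × (0.000458734 − 0.00325292) = 3.88082e-06.

S_2 ≈ 351.194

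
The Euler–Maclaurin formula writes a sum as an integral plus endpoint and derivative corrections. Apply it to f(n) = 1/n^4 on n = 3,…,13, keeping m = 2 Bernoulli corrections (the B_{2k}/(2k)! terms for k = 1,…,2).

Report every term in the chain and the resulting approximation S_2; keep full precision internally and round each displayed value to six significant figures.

S_2 ≈ 0.0196789

∫_3^13 1/x^4 dx evaluates to 0.0121940.
Boundary: ½(f(3) + f(13)) = ½(0.0123457 + 3.50128e-05) = 0.00619035.
Integral + boundary = 0.0183843.
Order-1 term: 1/12 · (-1.07732e-05 − (-0.0164609)) = 0.00137084.
Running total after k=1: 0.0197551.
Order-2 term: −1/720 · (-1.91240e-06 − (-0.0548697)) = -7.62052e-05.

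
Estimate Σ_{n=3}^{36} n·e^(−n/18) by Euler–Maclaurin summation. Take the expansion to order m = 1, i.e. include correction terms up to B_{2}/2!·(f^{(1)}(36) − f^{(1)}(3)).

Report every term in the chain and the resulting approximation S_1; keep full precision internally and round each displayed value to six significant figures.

S_1 ≈ 192.060

Integral: ∫_3^36 x·e^(−x/18) dx = 188.424.
½[f(3) + f(36)] = ½[2.53945 + 4.87207] = 3.70576.
So far: 192.130.
Correction k=1: B_{2}/2! · (f^{(1)}(36) − f^{(1)}(3)) = 1/12 · (-0.135335 − 0.705401) = -0.0700614.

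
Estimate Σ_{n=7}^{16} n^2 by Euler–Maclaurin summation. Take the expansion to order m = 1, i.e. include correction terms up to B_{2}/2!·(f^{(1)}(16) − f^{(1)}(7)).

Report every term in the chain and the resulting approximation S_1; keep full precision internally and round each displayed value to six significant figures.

The integral term ∫_7^16 x^2 dx = 1251.00.
½[f(7) + f(16)] = ½[49.0000 + 256.000] = 152.500.
So far: 1403.50.
Correction k=1: B_{2}/2! · (f^{(1)}(16) − f^{(1)}(7)) = 1/12 · (32.0000 − 14.0000) = 1.50000.

S_1 ≈ 1405.00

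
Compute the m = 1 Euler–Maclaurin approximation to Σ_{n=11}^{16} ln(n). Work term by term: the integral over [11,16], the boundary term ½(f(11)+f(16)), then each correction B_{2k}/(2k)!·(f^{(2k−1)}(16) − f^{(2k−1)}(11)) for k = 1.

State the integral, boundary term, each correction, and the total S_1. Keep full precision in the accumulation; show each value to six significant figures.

S_1 ≈ 15.5674

Integral: ∫_11^16 ln(x) dx = 12.9846.
Endpoint term: (f(11) + f(16))/2 = (2.39790 + 2.77259)/2 = 2.58524.
Integral + boundary = 15.5698.
Correction k=1: B_{2}/2! · (f^{(1)}(16) − f^{(1)}(11)) = 1/12 · (0.0625000 − 0.0909091) = -0.00236742.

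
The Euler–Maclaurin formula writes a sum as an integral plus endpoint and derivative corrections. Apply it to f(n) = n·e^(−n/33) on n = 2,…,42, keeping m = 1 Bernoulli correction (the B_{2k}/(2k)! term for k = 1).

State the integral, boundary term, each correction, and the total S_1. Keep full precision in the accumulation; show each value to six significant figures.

S_1 ≈ 400.656

Integral: ∫_2^42 x·e^(−x/33) dx = 393.914.
Endpoint term: (f(2) + f(42))/2 = (1.88239 + 11.7628)/2 = 6.82260.
Running total after boundary: 400.736.
Correction k=1: B_{2}/2! · (f^{(1)}(42) − f^{(1)}(2)) = 1/12 · (-0.0763818 − 0.884152) = -0.0800445.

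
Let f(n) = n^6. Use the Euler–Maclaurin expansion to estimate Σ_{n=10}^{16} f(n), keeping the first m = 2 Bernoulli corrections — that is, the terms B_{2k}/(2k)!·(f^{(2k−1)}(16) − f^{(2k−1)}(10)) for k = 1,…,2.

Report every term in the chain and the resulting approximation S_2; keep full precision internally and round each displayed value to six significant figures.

Integral: ∫_10^16 x^6 dx = 3.69194e+07.
½[f(10) + f(16)] = ½[1.00000e+06 + 1.67772e+07] = 8.88861e+06.
So far: 4.58080e+07.
Correction k=1: B_{2}/2! · (f^{(1)}(16) − f^{(1)}(10)) = 1/12 · (6.29146e+06 − 600000) = 474288.
Running total after k=1: 4.62822e+07.
Correction k=2: B_{4}/4! · (f^{(3)}(16) − f^{(3)}(10)) = −1/720 · (491520 − 120000) = -516.000.

S_2 ≈ 4.62817e+07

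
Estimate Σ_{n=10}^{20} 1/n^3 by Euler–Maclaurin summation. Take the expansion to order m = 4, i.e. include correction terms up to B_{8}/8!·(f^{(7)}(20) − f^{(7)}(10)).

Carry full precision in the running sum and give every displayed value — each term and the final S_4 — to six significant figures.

∫_10^20 1/x^3 dx evaluates to 0.00375000.
Endpoint term: (f(10) + f(20))/2 = (0.00100000 + 0.000125000)/2 = 0.000562500.
Running total after boundary: 0.00431250.
Correction k=1: B_{2}/2! · (f^{(1)}(20) − f^{(1)}(10)) = 1/12 · (-1.87500e-05 − (-0.000300000)) = 2.34375e-05.
Partial sum through k=1: 0.00433594.
Correction k=2: B_{4}/4! · (f^{(3)}(20) − f^{(3)}(10)) = −1/720 · (-9.37500e-07 − (-6.00000e-05)) = -8.20312e-08.
Partial sum through k=2: 0.00433586.
Correction k=3: B_{6}/6! · (f^{(5)}(20) − f^{(5)}(10)) = 1/30240 · (-9.84375e-08 − (-2.52000e-05)) = 8.30078e-10.
Partial sum through k=3: 0.00433586.
Correction k=4: B_{8}/8! · (f^{(7)}(20) − f^{(7)}(10)) = −1/1209600 · (-1.77188e-08 − (-1.81440e-05)) = -1.49854e-11.

S_4 ≈ 0.00433586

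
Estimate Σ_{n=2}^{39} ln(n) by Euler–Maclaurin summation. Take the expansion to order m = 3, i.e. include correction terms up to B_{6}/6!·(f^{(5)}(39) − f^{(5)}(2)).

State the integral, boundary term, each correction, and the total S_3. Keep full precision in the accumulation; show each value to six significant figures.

S_3 ≈ 106.632

Integral: ∫_2^39 ln(x) dx = 104.493.
Boundary: ½(f(2) + f(39)) = ½(0.693147 + 3.66356) = 2.17835.
So far: 106.671.
Order-1 term: 1/12 · (0.0256410 − 0.500000) = -0.0395299.
After k=1: 106.631.
Order-2 term: −1/720 · (3.37160e-05 − 0.250000) = 0.000347175.
After k=2: 106.632.
Order-3 term: 1/30240 · (2.66004e-07 − 0.750000) = -2.48016e-05.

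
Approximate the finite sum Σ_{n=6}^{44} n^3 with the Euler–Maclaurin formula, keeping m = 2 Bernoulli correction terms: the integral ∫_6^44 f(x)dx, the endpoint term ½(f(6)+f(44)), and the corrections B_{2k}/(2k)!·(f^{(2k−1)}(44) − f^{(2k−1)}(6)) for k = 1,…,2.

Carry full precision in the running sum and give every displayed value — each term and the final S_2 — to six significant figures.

∫_6^44 x^3 dx evaluates to 936700.
Boundary: ½(f(6) + f(44)) = ½(216.000 + 85184.0) = 42700.0.
Running total after boundary: 979400.
k=1: B_{2}/(2)! × [f^{(1)}(44) − f^{(1)}(6)] = 1/12 × (5808.00 − 108.000) = 475.000.
Running total after k=1: 979875.
k=2: B_{4}/(4)! × [f^{(3)}(44) − f^{(3)}(6)] = −1/720 × (6.00000 − 6.00000) = 0.00000.

S_2 ≈ 979875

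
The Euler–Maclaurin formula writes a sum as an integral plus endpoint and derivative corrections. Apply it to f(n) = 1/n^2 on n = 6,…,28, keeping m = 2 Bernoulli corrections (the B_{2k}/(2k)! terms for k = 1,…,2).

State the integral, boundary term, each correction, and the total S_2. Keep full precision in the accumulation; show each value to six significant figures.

Integral: ∫_6^28 1/x^2 dx = 0.130952.
Boundary: ½(f(6) + f(28)) = ½(0.0277778 + 0.00127551) = 0.0145266.
Running total after boundary: 0.145479.
Order-1 term: 1/12 · (-9.11079e-05 − (-0.00925926)) = 0.000764013.
After k=1: 0.146243.
Order-2 term: −1/720 · (-1.39451e-06 − (-0.00308642)) = -4.28476e-06.

S_2 ≈ 0.146239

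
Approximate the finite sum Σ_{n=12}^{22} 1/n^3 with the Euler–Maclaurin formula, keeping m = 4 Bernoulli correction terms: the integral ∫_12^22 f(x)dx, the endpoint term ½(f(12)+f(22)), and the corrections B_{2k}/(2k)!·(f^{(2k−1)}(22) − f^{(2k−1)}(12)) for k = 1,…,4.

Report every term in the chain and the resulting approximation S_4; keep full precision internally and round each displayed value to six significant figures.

S_4 ≈ 0.00278644

∫_12^22 1/x^3 dx evaluates to 0.00243916.
½[f(12) + f(22)] = ½[0.000578704 + 9.39144e-05] = 0.000336309.
Running total after boundary: 0.00277547.
Order-1 term: 1/12 · (-1.28065e-05 − (-0.000144676)) = 1.09891e-05.
Partial sum through k=1: 0.00278646.
Order-2 term: −1/720 · (-5.29194e-07 − (-2.00939e-05)) = -2.71732e-08.
Partial sum through k=2: 0.00278644.
Order-3 term: 1/30240 · (-4.59218e-08 − (-5.86071e-06)) = 1.92288e-10.
Partial sum through k=3: 0.00278644.
Order-4 term: −1/1209600 · (-6.83135e-09 − (-2.93036e-06)) = -2.41694e-12.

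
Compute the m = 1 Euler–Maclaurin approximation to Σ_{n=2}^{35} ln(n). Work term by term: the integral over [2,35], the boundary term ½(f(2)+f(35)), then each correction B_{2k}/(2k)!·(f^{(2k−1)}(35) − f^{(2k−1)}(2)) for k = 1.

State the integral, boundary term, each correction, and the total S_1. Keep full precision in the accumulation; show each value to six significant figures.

Integral: ∫_2^35 ln(x) dx = 90.0509.
Endpoint term: (f(2) + f(35))/2 = (0.693147 + 3.55535)/2 = 2.12425.
Integral + boundary = 92.1751.
k=1: B_{2}/(2)! × [f^{(1)}(35) − f^{(1)}(2)] = 1/12 × (0.0285714 − 0.500000) = -0.0392857.

S_1 ≈ 92.1358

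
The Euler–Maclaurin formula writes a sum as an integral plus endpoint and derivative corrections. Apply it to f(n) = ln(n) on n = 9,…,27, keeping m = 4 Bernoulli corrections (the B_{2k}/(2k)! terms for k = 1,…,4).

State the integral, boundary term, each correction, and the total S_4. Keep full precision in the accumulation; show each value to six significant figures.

The integral term ∫_9^27 ln(x) dx = 51.2126.
½[f(9) + f(27)] = ½[2.19722 + 3.29584] = 2.74653.
So far: 53.9591.
k=1: B_{2}/(2)! × [f^{(1)}(27) − f^{(1)}(9)] = 1/12 × (0.0370370 − 0.111111) = -0.00617284.
Partial sum through k=1: 53.9529.
k=2: B_{4}/(4)! × [f^{(3)}(27) − f^{(3)}(9)] = −1/720 × (0.000101611 − 0.00274348) = 3.66927e-06.
Partial sum through k=2: 53.9529.
k=3: B_{6}/(6)! × [f^{(5)}(27) − f^{(5)}(9)] = 1/30240 × (1.67260e-06 − 0.000406442) = -1.33852e-08.
Partial sum through k=3: 53.9529.
k=4: B_{8}/(8)! × [f^{(7)}(27) − f^{(7)}(9)] = −1/1209600 × (6.88313e-08 − 0.000150534) = 1.24393e-10.

S_4 ≈ 53.9529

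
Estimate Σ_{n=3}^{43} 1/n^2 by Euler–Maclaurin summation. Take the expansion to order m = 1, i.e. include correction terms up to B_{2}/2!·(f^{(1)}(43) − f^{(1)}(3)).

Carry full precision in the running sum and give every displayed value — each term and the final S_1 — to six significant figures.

Integral: ∫_3^43 1/x^2 dx = 0.310078.
Endpoint term: (f(3) + f(43))/2 = (0.111111 + 0.000540833)/2 = 0.0558260.
Running total after boundary: 0.365903.
Correction k=1: B_{2}/2! · (f^{(1)}(43) − f^{(1)}(3)) = 1/12 · (-2.51550e-05 − (-0.0740741)) = 0.00617074.

S_1 ≈ 0.372074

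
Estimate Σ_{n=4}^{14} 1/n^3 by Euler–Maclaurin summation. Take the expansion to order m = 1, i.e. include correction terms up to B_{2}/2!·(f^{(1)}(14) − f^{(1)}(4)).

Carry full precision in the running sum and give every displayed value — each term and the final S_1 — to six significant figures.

∫_4^14 1/x^3 dx evaluates to 0.0286990.
Endpoint term: (f(4) + f(14))/2 = (0.0156250 + 0.000364431)/2 = 0.00799472.
Running total after boundary: 0.0366937.
Correction k=1: B_{2}/2! · (f^{(1)}(14) − f^{(1)}(4)) = 1/12 · (-7.80925e-05 − (-0.0117188)) = 0.000970055.

S_1 ≈ 0.0376638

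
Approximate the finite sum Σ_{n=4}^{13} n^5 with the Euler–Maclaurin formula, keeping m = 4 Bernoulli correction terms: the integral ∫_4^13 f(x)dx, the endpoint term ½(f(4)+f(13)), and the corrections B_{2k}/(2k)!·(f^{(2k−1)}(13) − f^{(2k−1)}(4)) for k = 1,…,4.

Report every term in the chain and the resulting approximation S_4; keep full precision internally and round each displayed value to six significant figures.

∫_4^13 x^5 dx evaluates to 803786.
½[f(4) + f(13)] = ½[1024.00 + 371293] = 186158.
Integral + boundary = 989944.
Order-1 term: 1/12 · (142805 − 1280.00) = 11793.8.
After k=1: 1.00174e+06.
Order-2 term: −1/720 · (10140.0 − 960.000) = -12.7500.
After k=2: 1.00172e+06.
Order-3 term: 1/30240 · (120.000 − 120.000) = 0.00000.
After k=3: 1.00172e+06.
Order-4 term: −1/1209600 · (0.00000 − 0.00000) = 0.00000.

S_4 ≈ 1.00172e+06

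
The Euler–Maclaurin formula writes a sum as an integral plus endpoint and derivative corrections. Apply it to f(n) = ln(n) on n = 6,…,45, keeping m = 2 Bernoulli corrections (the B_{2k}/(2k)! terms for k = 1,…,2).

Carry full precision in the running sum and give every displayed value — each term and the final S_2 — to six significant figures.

Integral: ∫_6^45 ln(x) dx = 121.549.
Boundary: ½(f(6) + f(45)) = ½(1.79176 + 3.80666) = 2.79921.
So far: 124.348.
k=1: B_{2}/(2)! × [f^{(1)}(45) − f^{(1)}(6)] = 1/12 × (0.0222222 − 0.166667) = -0.0120370.
After k=1: 124.336.
k=2: B_{4}/(4)! × [f^{(3)}(45) − f^{(3)}(6)] = −1/720 × (2.19479e-05 − 0.00925926) = 1.28296e-05.

S_2 ≈ 124.336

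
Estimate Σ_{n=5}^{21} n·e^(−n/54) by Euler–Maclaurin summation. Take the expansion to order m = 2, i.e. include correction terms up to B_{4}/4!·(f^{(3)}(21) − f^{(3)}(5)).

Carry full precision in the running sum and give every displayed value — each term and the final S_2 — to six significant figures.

The integral term ∫_5^21 x·e^(−x/54) dx = 159.117.
Endpoint term: (f(5) + f(21))/2 = (4.55782 + 14.2340)/2 = 9.39591.
Running total after boundary: 168.513.
Order-1 term: 1/12 · (0.414217 − 0.827161) = -0.0344120.
Partial sum through k=1: 168.478.
Order-2 term: −1/720 · (0.000606940 − 0.000908879) = 4.19360e-07.

S_2 ≈ 168.478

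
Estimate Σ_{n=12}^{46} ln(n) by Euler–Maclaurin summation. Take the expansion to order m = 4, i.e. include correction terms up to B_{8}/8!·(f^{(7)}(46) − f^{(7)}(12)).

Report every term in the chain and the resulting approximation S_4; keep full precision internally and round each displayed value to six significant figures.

S_4 ≈ 115.450

Integral: ∫_12^46 ln(x) dx = 112.299.
Boundary: ½(f(12) + f(46)) = ½(2.48491 + 3.82864) = 3.15677.
Integral + boundary = 115.455.
Correction k=1: B_{2}/2! · (f^{(1)}(46) − f^{(1)}(12)) = 1/12 · (0.0217391 − 0.0833333) = -0.00513285.
Running total after k=1: 115.450.
Correction k=2: B_{4}/4! · (f^{(3)}(46) − f^{(3)}(12)) = −1/720 · (2.05474e-05 − 0.00115741) = 1.57897e-06.
Running total after k=2: 115.450.
Correction k=3: B_{6}/6! · (f^{(5)}(46) − f^{(5)}(12)) = 1/30240 · (1.16526e-07 − 9.64506e-05) = -3.18565e-09.
Running total after k=3: 115.450.
Correction k=4: B_{8}/8! · (f^{(7)}(46) − f^{(7)}(12)) = −1/1209600 · (1.65207e-09 − 2.00939e-05) = 1.66106e-11.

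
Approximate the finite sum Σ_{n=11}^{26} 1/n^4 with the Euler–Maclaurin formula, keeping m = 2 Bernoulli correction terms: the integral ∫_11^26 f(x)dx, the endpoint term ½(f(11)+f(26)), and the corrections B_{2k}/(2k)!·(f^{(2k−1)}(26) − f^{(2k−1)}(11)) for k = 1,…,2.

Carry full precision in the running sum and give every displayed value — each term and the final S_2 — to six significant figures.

The integral term ∫_11^26 1/x^4 dx = 0.000231473.
Endpoint term: (f(11) + f(26))/2 = (6.83013e-05 + 2.18830e-06)/2 = 3.52448e-05.
So far: 0.000266718.
Order-1 term: 1/12 · (-3.36661e-07 − (-2.48369e-05)) = 2.04168e-06.
Partial sum through k=1: 0.000268760.
Order-2 term: −1/720 · (-1.49406e-08 − (-6.15790e-06)) = -8.53188e-09.

S_2 ≈ 0.000268751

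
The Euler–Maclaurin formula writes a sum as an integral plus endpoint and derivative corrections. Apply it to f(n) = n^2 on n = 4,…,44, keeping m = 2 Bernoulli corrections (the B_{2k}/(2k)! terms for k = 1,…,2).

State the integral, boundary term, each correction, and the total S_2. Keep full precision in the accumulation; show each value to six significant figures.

Integral: ∫_4^44 x^2 dx = 28373.3.
½[f(4) + f(44)] = ½[16.0000 + 1936.00] = 976.000.
So far: 29349.3.
k=1: B_{2}/(2)! × [f^{(1)}(44) − f^{(1)}(4)] = 1/12 × (88.0000 − 8.00000) = 6.66667.
After k=1: 29356.0.
k=2: B_{4}/(4)! × [f^{(3)}(44) − f^{(3)}(4)] = −1/720 × (0.00000 − 0.00000) = 0.00000.

S_2 ≈ 29356.0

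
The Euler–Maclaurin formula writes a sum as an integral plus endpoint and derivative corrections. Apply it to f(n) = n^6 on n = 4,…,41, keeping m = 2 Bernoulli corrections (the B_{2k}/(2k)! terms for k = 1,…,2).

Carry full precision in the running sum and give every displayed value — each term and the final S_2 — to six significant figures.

S_2 ≈ 3.02550e+10

The integral term ∫_4^41 x^6 dx = 2.78220e+10.
Boundary: ½(f(4) + f(41)) = ½(4096.00 + 4.75010e+09) = 2.37505e+09.
Running total after boundary: 3.01971e+10.
k=1: B_{2}/(2)! × [f^{(1)}(41) − f^{(1)}(4)] = 1/12 × (6.95137e+08 − 6144.00) = 5.79276e+07.
Partial sum through k=1: 3.02550e+10.
k=2: B_{4}/(4)! × [f^{(3)}(41) − f^{(3)}(4)] = −1/720 × (8.27052e+06 − 7680.00) = -11476.2.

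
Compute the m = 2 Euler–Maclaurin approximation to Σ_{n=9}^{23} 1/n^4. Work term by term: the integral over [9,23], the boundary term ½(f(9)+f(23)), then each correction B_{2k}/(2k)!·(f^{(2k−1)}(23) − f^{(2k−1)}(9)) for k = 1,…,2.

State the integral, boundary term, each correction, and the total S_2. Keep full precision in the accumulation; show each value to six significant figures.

The integral term ∫_9^23 1/x^4 dx = 0.000429851.
½[f(9) + f(23)] = ½[0.000152416 + 3.57346e-06] = 7.79946e-05.
Integral + boundary = 0.000507845.
Order-1 term: 1/12 · (-6.21471e-07 − (-6.77404e-05)) = 5.59324e-06.
Partial sum through k=1: 0.000513439.
Order-2 term: −1/720 · (-3.52441e-08 − (-2.50890e-05)) = -3.47969e-08.

S_2 ≈ 0.000513404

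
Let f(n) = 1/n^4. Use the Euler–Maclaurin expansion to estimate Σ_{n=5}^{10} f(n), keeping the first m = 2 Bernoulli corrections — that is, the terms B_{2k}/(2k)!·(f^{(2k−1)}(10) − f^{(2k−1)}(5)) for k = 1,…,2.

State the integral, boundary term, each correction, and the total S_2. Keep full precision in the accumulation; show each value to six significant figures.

The integral term ∫_5^10 1/x^4 dx = 0.00233333.
½[f(5) + f(10)] = ½[0.00160000 + 0.000100000] = 0.000850000.
So far: 0.00318333.
k=1: B_{2}/(2)! × [f^{(1)}(10) − f^{(1)}(5)] = 1/12 × (-4.00000e-05 − (-0.00128000)) = 0.000103333.
Partial sum through k=1: 0.00328667.
k=2: B_{4}/(4)! × [f^{(3)}(10) − f^{(3)}(5)] = −1/720 × (-1.20000e-05 − (-0.00153600)) = -2.11667e-06.

S_2 ≈ 0.00328455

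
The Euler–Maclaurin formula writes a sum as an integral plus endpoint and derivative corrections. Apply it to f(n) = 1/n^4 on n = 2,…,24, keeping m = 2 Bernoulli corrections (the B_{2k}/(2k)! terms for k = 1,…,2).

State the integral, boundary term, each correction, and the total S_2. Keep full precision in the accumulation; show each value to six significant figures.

Integral: ∫_2^24 1/x^4 dx = 0.0416426.
½[f(2) + f(24)] = ½[0.0625000 + 3.01408e-06] = 0.0312515.
So far: 0.0728941.
Correction k=1: B_{2}/2! · (f^{(1)}(24) − f^{(1)}(2)) = 1/12 · (-5.02347e-07 − (-0.125000)) = 0.0104166.
Partial sum through k=1: 0.0833107.
Correction k=2: B_{4}/4! · (f^{(3)}(24) − f^{(3)}(2)) = −1/720 · (-2.61639e-08 − (-0.937500)) = -0.00130208.

S_2 ≈ 0.0820086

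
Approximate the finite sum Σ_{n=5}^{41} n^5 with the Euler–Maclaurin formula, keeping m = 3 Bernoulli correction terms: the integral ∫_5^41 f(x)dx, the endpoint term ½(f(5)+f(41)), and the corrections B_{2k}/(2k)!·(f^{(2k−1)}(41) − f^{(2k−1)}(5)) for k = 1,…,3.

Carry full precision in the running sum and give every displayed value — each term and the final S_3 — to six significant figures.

S_3 ≈ 8.50788e+08

∫_5^41 x^5 dx evaluates to 7.91681e+08.
Endpoint term: (f(5) + f(41))/2 = (3125.00 + 1.15856e+08)/2 = 5.79297e+07.
So far: 8.49611e+08.
k=1: B_{2}/(2)! × [f^{(1)}(41) − f^{(1)}(5)] = 1/12 × (1.41288e+07 − 3125.00) = 1.17714e+06.
After k=1: 8.50788e+08.
k=2: B_{4}/(4)! × [f^{(3)}(41) − f^{(3)}(5)] = −1/720 × (100860 − 1500.00) = -138.000.
After k=2: 8.50788e+08.
k=3: B_{6}/(6)! × [f^{(5)}(41) − f^{(5)}(5)] = 1/30240 × (120.000 − 120.000) = 0.00000.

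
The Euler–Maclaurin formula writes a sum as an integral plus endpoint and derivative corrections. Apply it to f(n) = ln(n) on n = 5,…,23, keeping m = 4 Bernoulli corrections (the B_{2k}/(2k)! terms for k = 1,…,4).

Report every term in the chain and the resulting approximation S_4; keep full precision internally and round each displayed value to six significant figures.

S_4 ≈ 48.4286

∫_5^23 ln(x) dx evaluates to 46.0692.
½[f(5) + f(23)] = ½[1.60944 + 3.13549] = 2.37247.
Running total after boundary: 48.4416.
Order-1 term: 1/12 · (0.0434783 − 0.200000) = -0.0130435.
Partial sum through k=1: 48.4286.
Order-2 term: −1/720 · (0.000164379 − 0.0160000) = 2.19939e-05.
Partial sum through k=2: 48.4286.
Order-3 term: 1/30240 · (3.72883e-06 − 0.00768000) = -2.53845e-07.
Partial sum through k=3: 48.4286.
Order-4 term: −1/1209600 · (2.11465e-07 − 0.00921600) = 7.61887e-09.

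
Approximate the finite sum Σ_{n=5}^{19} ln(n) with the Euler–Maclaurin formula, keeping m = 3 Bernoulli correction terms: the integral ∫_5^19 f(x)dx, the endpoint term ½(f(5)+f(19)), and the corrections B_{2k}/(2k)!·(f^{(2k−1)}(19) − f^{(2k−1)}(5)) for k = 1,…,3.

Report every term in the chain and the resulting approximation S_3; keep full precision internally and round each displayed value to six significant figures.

S_3 ≈ 36.1618

∫_5^19 ln(x) dx evaluates to 33.8972.
Endpoint term: (f(5) + f(19))/2 = (1.60944 + 2.94444)/2 = 2.27694.
Integral + boundary = 36.1741.
Order-1 term: 1/12 · (0.0526316 − 0.200000) = -0.0122807.
After k=1: 36.1618.
Order-2 term: −1/720 · (0.000291588 − 0.0160000) = 2.18172e-05.
After k=2: 36.1618.
Order-3 term: 1/30240 · (9.69267e-06 − 0.00768000) = -2.53648e-07.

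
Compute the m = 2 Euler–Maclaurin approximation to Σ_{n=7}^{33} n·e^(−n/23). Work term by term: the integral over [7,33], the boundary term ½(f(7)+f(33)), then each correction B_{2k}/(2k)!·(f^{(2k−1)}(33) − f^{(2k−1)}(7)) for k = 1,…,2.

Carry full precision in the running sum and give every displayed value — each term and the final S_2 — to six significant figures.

∫_7^33 x·e^(−x/23) dx evaluates to 202.188.
Boundary: ½(f(7) + f(33)) = ½(5.16323 + 7.85952) = 6.51137.
So far: 208.699.
Correction k=1: B_{2}/2! · (f^{(1)}(33) − f^{(1)}(7)) = 1/12 · (-0.103551 − 0.513116) = -0.0513889.
After k=1: 208.648.
Correction k=2: B_{4}/4! · (f^{(3)}(33) − f^{(3)}(7)) = −1/720 · (0.000704694 − 0.00375865) = 4.24160e-06.

S_2 ≈ 208.648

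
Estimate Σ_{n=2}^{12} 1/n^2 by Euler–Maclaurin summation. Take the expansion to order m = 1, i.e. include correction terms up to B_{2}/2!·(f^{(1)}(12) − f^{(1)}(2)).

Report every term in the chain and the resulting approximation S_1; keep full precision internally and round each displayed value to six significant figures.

Integral: ∫_2^12 1/x^2 dx = 0.416667.
Endpoint term: (f(2) + f(12))/2 = (0.250000 + 0.00694444)/2 = 0.128472.
Running total after boundary: 0.545139.
Correction k=1: B_{2}/2! · (f^{(1)}(12) − f^{(1)}(2)) = 1/12 · (-0.00115741 − (-0.250000)) = 0.0207369.

S_1 ≈ 0.565876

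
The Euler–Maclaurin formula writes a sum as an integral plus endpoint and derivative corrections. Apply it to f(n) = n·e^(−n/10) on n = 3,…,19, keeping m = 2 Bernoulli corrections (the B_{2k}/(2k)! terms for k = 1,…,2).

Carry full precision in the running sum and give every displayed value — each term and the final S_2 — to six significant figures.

S_2 ≈ 55.4092

The integral term ∫_3^19 x·e^(−x/10) dx = 52.9315.
½[f(3) + f(19)] = ½[2.22245 + 2.84180] = 2.53213.
Running total after boundary: 55.4636.
Correction k=1: B_{2}/2! · (f^{(1)}(19) − f^{(1)}(3)) = 1/12 · (-0.134612 − 0.518573) = -0.0544320.
Partial sum through k=1: 55.4092.
Correction k=2: B_{4}/4! · (f^{(3)}(19) − f^{(3)}(3)) = −1/720 · (0.00164525 − 0.0200021) = 2.54956e-05.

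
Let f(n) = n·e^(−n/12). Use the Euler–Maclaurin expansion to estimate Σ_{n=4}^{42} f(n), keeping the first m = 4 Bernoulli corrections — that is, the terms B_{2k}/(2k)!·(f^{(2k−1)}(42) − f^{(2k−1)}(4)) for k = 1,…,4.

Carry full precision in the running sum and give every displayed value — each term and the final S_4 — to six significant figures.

∫_4^42 x·e^(−x/12) dx evaluates to 118.006.
½[f(4) + f(42)] = ½[2.86613 + 1.26829] = 2.06721.
So far: 120.073.
Correction k=1: B_{2}/2! · (f^{(1)}(42) − f^{(1)}(4)) = 1/12 · (-0.0754935 − 0.477688) = -0.0460984.
Partial sum through k=1: 120.027.
Correction k=2: B_{4}/4! · (f^{(3)}(42) − f^{(3)}(4)) = −1/720 · (-0.000104852 − 0.0132691) = 1.85749e-05.
Partial sum through k=2: 120.027.
Correction k=3: B_{6}/6! · (f^{(5)}(42) − f^{(5)}(4)) = 1/30240 · (2.18442e-06 − 0.000161256) = -5.26032e-09.
Partial sum through k=3: 120.027.
Correction k=4: B_{8}/8! · (f^{(7)}(42) − f^{(7)}(4)) = −1/1209600 · (3.53956e-08 − 1.59977e-06) = 1.29330e-12.

S_4 ≈ 120.027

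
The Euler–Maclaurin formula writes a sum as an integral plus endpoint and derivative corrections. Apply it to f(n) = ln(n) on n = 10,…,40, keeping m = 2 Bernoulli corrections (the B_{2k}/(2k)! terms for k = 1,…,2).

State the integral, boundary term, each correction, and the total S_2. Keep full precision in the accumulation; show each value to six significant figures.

∫_10^40 ln(x) dx evaluates to 94.5293.
Boundary: ½(f(10) + f(40)) = ½(2.30259 + 3.68888) = 2.99573.
Running total after boundary: 97.5251.
Order-1 term: 1/12 · (0.0250000 − 0.100000) = -0.00625000.
Running total after k=1: 97.5188.
Order-2 term: −1/720 · (3.12500e-05 − 0.00200000) = 2.73437e-06.

S_2 ≈ 97.5188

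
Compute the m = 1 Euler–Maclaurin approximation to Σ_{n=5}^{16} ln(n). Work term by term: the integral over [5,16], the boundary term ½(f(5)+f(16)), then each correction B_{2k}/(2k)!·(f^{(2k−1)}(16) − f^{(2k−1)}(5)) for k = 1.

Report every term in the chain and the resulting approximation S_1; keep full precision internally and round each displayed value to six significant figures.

S_1 ≈ 27.4938

Integral: ∫_5^16 ln(x) dx = 25.3142.
Boundary: ½(f(5) + f(16)) = ½(1.60944 + 2.77259) = 2.19101.
Running total after boundary: 27.5052.
Correction k=1: B_{2}/2! · (f^{(1)}(16) − f^{(1)}(5)) = 1/12 · (0.0625000 − 0.200000) = -0.0114583.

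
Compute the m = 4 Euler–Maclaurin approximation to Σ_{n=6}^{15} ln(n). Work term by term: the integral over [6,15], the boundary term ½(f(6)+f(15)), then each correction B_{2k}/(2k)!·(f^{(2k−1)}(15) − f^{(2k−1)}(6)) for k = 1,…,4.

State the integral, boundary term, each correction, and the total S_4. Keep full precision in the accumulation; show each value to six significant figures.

S_4 ≈ 23.1118

Integral: ∫_6^15 ln(x) dx = 20.8702.
½[f(6) + f(15)] = ½[1.79176 + 2.70805] = 2.24990.
So far: 23.1201.
Order-1 term: 1/12 · (0.0666667 − 0.166667) = -0.00833333.
Running total after k=1: 23.1118.
Order-2 term: −1/720 · (0.000592593 − 0.00925926) = 1.20370e-05.
Running total after k=2: 23.1118.
Order-3 term: 1/30240 · (3.16049e-05 − 0.00308642) = -1.01019e-07.
Running total after k=3: 23.1118.
Order-4 term: −1/1209600 · (4.21399e-06 − 0.00257202) = 2.12285e-09.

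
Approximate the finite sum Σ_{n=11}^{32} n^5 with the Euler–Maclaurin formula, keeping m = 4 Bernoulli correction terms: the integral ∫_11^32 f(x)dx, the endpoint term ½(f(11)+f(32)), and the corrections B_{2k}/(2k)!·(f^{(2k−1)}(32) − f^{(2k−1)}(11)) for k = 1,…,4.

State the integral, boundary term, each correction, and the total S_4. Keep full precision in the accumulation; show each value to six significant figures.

S_4 ≈ 1.95950e+08

Integral: ∫_11^32 x^5 dx = 1.78662e+08.
Endpoint term: (f(11) + f(32))/2 = (161051 + 3.35544e+07)/2 = 1.68577e+07.
Integral + boundary = 1.95519e+08.
Correction k=1: B_{2}/2! · (f^{(1)}(32) − f^{(1)}(11)) = 1/12 · (5.24288e+06 − 73205.0) = 430806.
Running total after k=1: 1.95950e+08.
Correction k=2: B_{4}/4! · (f^{(3)}(32) − f^{(3)}(11)) = −1/720 · (61440.0 − 7260.00) = -75.2500.
Running total after k=2: 1.95950e+08.
Correction k=3: B_{6}/6! · (f^{(5)}(32) − f^{(5)}(11)) = 1/30240 · (120.000 − 120.000) = 0.00000.
Running total after k=3: 1.95950e+08.
Correction k=4: B_{8}/8! · (f^{(7)}(32) − f^{(7)}(11)) = −1/1209600 · (0.00000 − 0.00000) = 0.00000.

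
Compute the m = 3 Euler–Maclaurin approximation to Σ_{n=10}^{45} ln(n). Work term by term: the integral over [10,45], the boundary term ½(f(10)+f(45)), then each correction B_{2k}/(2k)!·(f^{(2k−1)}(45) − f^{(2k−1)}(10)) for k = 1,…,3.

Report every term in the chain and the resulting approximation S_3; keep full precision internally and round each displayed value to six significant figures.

∫_10^45 ln(x) dx evaluates to 113.274.
Endpoint term: (f(10) + f(45))/2 = (2.30259 + 3.80666)/2 = 3.05462.
So far: 116.329.
k=1: B_{2}/(2)! × [f^{(1)}(45) − f^{(1)}(10)] = 1/12 × (0.0222222 − 0.100000) = -0.00648148.
Running total after k=1: 116.322.
k=2: B_{4}/(4)! × [f^{(3)}(45) − f^{(3)}(10)] = −1/720 × (2.19479e-05 − 0.00200000) = 2.74729e-06.
Running total after k=2: 116.322.
k=3: B_{6}/(6)! × [f^{(5)}(45) − f^{(5)}(10)] = 1/30240 × (1.30061e-07 − 0.000240000) = -7.93221e-09.

S_3 ≈ 116.322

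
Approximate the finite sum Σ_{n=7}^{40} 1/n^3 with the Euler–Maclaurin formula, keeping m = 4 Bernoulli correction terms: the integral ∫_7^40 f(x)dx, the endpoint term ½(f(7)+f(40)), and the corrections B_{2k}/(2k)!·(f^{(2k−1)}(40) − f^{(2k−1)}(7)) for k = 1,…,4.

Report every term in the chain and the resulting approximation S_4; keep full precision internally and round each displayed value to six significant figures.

S_4 ≈ 0.0114605

Integral: ∫_7^40 1/x^3 dx = 0.00989158.
Boundary: ½(f(7) + f(40)) = ½(0.00291545 + 1.56250e-05) = 0.00146554.
Running total after boundary: 0.0113571.
k=1: B_{2}/(2)! × [f^{(1)}(40) − f^{(1)}(7)] = 1/12 × (-1.17187e-06 − (-0.00124948)) = 0.000104026.
After k=1: 0.0114611.
k=2: B_{4}/(4)! × [f^{(3)}(40) − f^{(3)}(7)] = −1/720 × (-1.46484e-08 − (-0.000509992)) = -7.08301e-07.
After k=2: 0.0114604.
k=3: B_{6}/(6)! × [f^{(5)}(40) − f^{(5)}(7)] = 1/30240 × (-3.84521e-10 − (-0.000437136)) = 1.44555e-08.
After k=3: 0.0114605.
k=4: B_{8}/(8)! × [f^{(7)}(40) − f^{(7)}(7)] = −1/1209600 × (-1.73035e-11 − (-0.000642322)) = -5.31020e-10.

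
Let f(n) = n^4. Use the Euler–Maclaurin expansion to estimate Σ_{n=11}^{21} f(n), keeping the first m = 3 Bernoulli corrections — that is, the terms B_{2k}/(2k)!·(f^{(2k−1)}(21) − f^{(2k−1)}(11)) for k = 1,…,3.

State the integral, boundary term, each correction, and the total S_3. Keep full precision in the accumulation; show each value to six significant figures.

S_3 ≈ 891814

The integral term ∫_11^21 x^4 dx = 784610.
Boundary: ½(f(11) + f(21)) = ½(14641.0 + 194481) = 104561.
So far: 889171.
Correction k=1: B_{2}/2! · (f^{(1)}(21) − f^{(1)}(11)) = 1/12 · (37044.0 − 5324.00) = 2643.33.
After k=1: 891814.
Correction k=2: B_{4}/4! · (f^{(3)}(21) − f^{(3)}(11)) = −1/720 · (504.000 − 264.000) = -0.333333.
After k=2: 891814.
Correction k=3: B_{6}/6! · (f^{(5)}(21) − f^{(5)}(11)) = 1/30240 · (0.00000 − 0.00000) = 0.00000.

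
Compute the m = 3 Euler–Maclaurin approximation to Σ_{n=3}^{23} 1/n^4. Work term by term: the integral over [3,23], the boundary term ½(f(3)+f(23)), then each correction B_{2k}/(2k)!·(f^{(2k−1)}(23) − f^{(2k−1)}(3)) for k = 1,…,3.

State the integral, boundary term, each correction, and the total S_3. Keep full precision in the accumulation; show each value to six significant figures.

Integral: ∫_3^23 1/x^4 dx = 0.0123183.
Endpoint term: (f(3) + f(23))/2 = (0.0123457 + 3.57346e-06)/2 = 0.00617463.
Integral + boundary = 0.0184929.
Correction k=1: B_{2}/2! · (f^{(1)}(23) − f^{(1)}(3)) = 1/12 · (-6.21471e-07 − (-0.0164609)) = 0.00137169.
After k=1: 0.0198646.
Correction k=2: B_{4}/4! · (f^{(3)}(23) − f^{(3)}(3)) = −1/720 · (-3.52441e-08 − (-0.0548697)) = -7.62078e-05.
After k=2: 0.0197884.
Correction k=3: B_{6}/6! · (f^{(5)}(23) − f^{(5)}(3)) = 1/30240 · (-3.73094e-09 − (-0.341411)) = 1.12901e-05.

S_3 ≈ 0.0197997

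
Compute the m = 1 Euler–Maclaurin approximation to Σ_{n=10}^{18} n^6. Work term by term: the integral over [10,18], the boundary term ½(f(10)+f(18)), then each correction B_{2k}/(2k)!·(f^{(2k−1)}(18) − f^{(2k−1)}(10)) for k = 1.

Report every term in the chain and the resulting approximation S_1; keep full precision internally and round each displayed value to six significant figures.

S_1 ≈ 1.04432e+08

Integral: ∫_10^18 x^6 dx = 8.60314e+07.
Endpoint term: (f(10) + f(18))/2 = (1.00000e+06 + 3.40122e+07)/2 = 1.75061e+07.
So far: 1.03538e+08.
k=1: B_{2}/(2)! × [f^{(1)}(18) − f^{(1)}(10)] = 1/12 × (1.13374e+07 − 600000) = 894784.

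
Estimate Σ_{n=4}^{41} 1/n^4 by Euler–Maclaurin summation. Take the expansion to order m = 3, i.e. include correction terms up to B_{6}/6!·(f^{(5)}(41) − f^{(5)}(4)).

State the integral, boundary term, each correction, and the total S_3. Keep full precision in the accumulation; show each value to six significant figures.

Integral: ∫_4^41 1/x^4 dx = 0.00520350.
Endpoint term: (f(4) + f(41))/2 = (0.00390625 + 3.53887e-07)/2 = 0.00195330.
Integral + boundary = 0.00715680.
Correction k=1: B_{2}/2! · (f^{(1)}(41) − f^{(1)}(4)) = 1/12 · (-3.45256e-08 − (-0.00390625)) = 0.000325518.
Partial sum through k=1: 0.00748232.
Correction k=2: B_{4}/4! · (f^{(3)}(41) − f^{(3)}(4)) = −1/720 · (-6.16161e-10 − (-0.00732422)) = -1.01725e-05.
Partial sum through k=2: 0.00747214.
Correction k=3: B_{6}/6! · (f^{(5)}(41) − f^{(5)}(4)) = 1/30240 · (-2.05265e-11 − (-0.0256348)) = 8.47711e-07.

S_3 ≈ 0.00747299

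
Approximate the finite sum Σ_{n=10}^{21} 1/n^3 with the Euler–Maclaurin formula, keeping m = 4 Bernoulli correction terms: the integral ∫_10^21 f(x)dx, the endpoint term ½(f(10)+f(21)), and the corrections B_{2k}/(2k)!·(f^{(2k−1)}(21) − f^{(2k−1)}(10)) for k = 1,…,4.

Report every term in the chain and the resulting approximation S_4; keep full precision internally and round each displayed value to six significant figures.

The integral term ∫_10^21 1/x^3 dx = 0.00386621.
½[f(10) + f(21)] = ½[0.00100000 + 0.000107980] = 0.000553990.
Integral + boundary = 0.00442020.
Correction k=1: B_{2}/2! · (f^{(1)}(21) − f^{(1)}(10)) = 1/12 · (-1.54257e-05 − (-0.000300000)) = 2.37145e-05.
After k=1: 0.00444392.
Correction k=2: B_{4}/4! · (f^{(3)}(21) − f^{(3)}(10)) = −1/720 · (-6.99577e-07 − (-6.00000e-05)) = -8.23617e-08.
After k=2: 0.00444384.
Correction k=3: B_{6}/6! · (f^{(5)}(21) − f^{(5)}(10)) = 1/30240 · (-6.66264e-08 − (-2.52000e-05)) = 8.31130e-10.
After k=3: 0.00444384.
Correction k=4: B_{8}/8! · (f^{(7)}(21) − f^{(7)}(10)) = −1/1209600 · (-1.08778e-08 − (-1.81440e-05)) = -1.49910e-11.

S_4 ≈ 0.00444384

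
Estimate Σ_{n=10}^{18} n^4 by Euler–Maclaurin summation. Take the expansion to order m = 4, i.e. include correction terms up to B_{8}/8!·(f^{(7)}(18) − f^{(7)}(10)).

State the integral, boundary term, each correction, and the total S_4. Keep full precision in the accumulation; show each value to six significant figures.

Integral: ∫_10^18 x^4 dx = 357914.
Boundary: ½(f(10) + f(18)) = ½(10000.0 + 104976) = 57488.0.
Integral + boundary = 415402.
Order-1 term: 1/12 · (23328.0 − 4000.00) = 1610.67.
Partial sum through k=1: 417012.
Order-2 term: −1/720 · (432.000 − 240.000) = -0.266667.
Partial sum through k=2: 417012.
Order-3 term: 1/30240 · (0.00000 − 0.00000) = 0.00000.
Partial sum through k=3: 417012.
Order-4 term: −1/1209600 · (0.00000 − 0.00000) = 0.00000.

S_4 ≈ 417012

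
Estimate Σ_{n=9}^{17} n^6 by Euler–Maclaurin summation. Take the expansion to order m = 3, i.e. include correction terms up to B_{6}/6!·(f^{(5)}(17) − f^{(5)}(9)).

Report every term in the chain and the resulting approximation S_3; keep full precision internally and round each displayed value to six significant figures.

S_3 ≈ 7.09507e+07

∫_9^17 x^6 dx evaluates to 5.79365e+07.
Endpoint term: (f(9) + f(17))/2 = (531441 + 2.41376e+07)/2 = 1.23345e+07.
Integral + boundary = 7.02710e+07.
Correction k=1: B_{2}/2! · (f^{(1)}(17) − f^{(1)}(9)) = 1/12 · (8.51914e+06 − 354294) = 680404.
Running total after k=1: 7.09514e+07.
Correction k=2: B_{4}/4! · (f^{(3)}(17) − f^{(3)}(9)) = −1/720 · (589560 − 87480.0) = -697.333.
Running total after k=2: 7.09507e+07.
Correction k=3: B_{6}/6! · (f^{(5)}(17) − f^{(5)}(9)) = 1/30240 · (12240.0 − 6480.00) = 0.190476.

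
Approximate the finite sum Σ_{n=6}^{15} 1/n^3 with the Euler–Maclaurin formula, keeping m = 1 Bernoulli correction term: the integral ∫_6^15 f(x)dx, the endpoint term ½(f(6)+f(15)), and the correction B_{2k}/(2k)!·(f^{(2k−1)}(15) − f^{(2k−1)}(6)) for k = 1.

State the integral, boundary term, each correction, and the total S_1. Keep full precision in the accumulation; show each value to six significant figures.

S_1 ≈ 0.0143176

Integral: ∫_6^15 1/x^3 dx = 0.0116667.
Boundary: ½(f(6) + f(15)) = ½(0.00462963 + 0.000296296) = 0.00246296.
Integral + boundary = 0.0141296.
Order-1 term: 1/12 · (-5.92593e-05 − (-0.00231481)) = 0.000187963.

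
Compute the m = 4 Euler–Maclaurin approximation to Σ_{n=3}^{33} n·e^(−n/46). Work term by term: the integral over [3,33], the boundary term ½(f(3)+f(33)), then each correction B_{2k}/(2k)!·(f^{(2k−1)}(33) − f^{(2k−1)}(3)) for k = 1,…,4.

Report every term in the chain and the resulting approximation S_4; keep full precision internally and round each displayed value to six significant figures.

S_4 ≈ 347.609

∫_3^33 x·e^(−x/46) dx evaluates to 338.213.
Boundary: ½(f(3) + f(33)) = ½(2.81059 + 16.1048) = 9.45769.
So far: 347.671.
Order-1 term: 1/12 · (0.137920 − 0.875764) = -0.0614870.
Running total after k=1: 347.609.
Order-2 term: −1/720 · (0.000526450 − 0.00129938) = 1.07352e-06.
Running total after k=2: 347.609.
Order-3 term: 1/30240 · (4.66786e-07 − 1.03255e-06) = -1.87093e-11.
Running total after k=3: 347.609.
Order-4 term: −1/1209600 · (3.23619e-10 − 6.85744e-10) = 2.99376e-16.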